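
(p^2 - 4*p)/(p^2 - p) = (p - 4)/(p - 1)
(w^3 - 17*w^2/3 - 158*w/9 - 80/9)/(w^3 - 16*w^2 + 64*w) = (9*w^2 + 21*w + 10)/(9*w*(w - 8))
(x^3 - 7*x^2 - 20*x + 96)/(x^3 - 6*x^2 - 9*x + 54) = (x^2 - 4*x - 32)/(x^2 - 3*x - 18)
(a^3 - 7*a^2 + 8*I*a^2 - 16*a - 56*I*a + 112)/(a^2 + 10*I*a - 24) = (a^2 + a*(-7 + 4*I) - 28*I)/(a + 6*I)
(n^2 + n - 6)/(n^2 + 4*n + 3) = (n - 2)/(n + 1)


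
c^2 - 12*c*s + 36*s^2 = (c - 6*s)^2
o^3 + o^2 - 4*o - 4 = (o - 2)*(o + 1)*(o + 2)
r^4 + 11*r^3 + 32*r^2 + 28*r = r*(r + 2)^2*(r + 7)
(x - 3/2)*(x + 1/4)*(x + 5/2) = x^3 + 5*x^2/4 - 7*x/2 - 15/16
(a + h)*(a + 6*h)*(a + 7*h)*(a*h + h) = a^4*h + 14*a^3*h^2 + a^3*h + 55*a^2*h^3 + 14*a^2*h^2 + 42*a*h^4 + 55*a*h^3 + 42*h^4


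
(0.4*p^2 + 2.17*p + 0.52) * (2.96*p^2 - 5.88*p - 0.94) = 1.184*p^4 + 4.0712*p^3 - 11.5964*p^2 - 5.0974*p - 0.4888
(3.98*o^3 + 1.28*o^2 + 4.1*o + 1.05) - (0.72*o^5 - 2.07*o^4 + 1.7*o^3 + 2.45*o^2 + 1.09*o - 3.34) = -0.72*o^5 + 2.07*o^4 + 2.28*o^3 - 1.17*o^2 + 3.01*o + 4.39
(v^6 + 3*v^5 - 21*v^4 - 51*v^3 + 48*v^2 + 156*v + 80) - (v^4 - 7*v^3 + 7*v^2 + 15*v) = v^6 + 3*v^5 - 22*v^4 - 44*v^3 + 41*v^2 + 141*v + 80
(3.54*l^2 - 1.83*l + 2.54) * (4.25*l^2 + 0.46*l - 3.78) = 15.045*l^4 - 6.1491*l^3 - 3.428*l^2 + 8.0858*l - 9.6012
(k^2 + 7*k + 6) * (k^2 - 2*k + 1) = k^4 + 5*k^3 - 7*k^2 - 5*k + 6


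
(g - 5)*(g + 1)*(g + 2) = g^3 - 2*g^2 - 13*g - 10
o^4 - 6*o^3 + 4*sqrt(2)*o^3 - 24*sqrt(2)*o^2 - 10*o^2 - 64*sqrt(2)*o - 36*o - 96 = (o - 8)*(o + 2)*(o + sqrt(2))*(o + 3*sqrt(2))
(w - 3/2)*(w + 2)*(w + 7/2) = w^3 + 4*w^2 - 5*w/4 - 21/2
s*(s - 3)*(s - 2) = s^3 - 5*s^2 + 6*s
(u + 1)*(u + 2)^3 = u^4 + 7*u^3 + 18*u^2 + 20*u + 8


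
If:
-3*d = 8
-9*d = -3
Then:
No Solution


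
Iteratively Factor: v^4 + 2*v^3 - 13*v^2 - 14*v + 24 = (v + 4)*(v^3 - 2*v^2 - 5*v + 6) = (v + 2)*(v + 4)*(v^2 - 4*v + 3) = (v - 3)*(v + 2)*(v + 4)*(v - 1)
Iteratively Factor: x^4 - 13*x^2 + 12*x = (x - 1)*(x^3 + x^2 - 12*x) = x*(x - 1)*(x^2 + x - 12) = x*(x - 1)*(x + 4)*(x - 3)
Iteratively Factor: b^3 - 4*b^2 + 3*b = (b - 3)*(b^2 - b) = b*(b - 3)*(b - 1)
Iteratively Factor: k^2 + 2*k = (k + 2)*(k)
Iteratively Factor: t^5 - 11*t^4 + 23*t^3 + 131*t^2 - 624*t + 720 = (t - 5)*(t^4 - 6*t^3 - 7*t^2 + 96*t - 144) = (t - 5)*(t + 4)*(t^3 - 10*t^2 + 33*t - 36) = (t - 5)*(t - 4)*(t + 4)*(t^2 - 6*t + 9) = (t - 5)*(t - 4)*(t - 3)*(t + 4)*(t - 3)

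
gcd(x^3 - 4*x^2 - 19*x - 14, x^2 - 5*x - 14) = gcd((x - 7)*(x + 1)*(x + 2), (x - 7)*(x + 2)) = x^2 - 5*x - 14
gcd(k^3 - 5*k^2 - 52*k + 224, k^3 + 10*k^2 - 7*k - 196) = k^2 + 3*k - 28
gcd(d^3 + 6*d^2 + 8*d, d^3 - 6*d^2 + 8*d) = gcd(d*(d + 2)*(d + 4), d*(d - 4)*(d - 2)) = d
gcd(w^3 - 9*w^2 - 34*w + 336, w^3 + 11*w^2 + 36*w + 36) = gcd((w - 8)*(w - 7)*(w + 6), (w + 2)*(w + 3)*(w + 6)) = w + 6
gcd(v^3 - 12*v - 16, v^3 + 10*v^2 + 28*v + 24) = v^2 + 4*v + 4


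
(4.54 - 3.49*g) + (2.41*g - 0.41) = 4.13 - 1.08*g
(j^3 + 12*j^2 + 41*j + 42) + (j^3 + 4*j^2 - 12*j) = 2*j^3 + 16*j^2 + 29*j + 42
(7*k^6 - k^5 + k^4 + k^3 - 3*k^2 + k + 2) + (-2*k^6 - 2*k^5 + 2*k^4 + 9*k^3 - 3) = 5*k^6 - 3*k^5 + 3*k^4 + 10*k^3 - 3*k^2 + k - 1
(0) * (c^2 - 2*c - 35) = 0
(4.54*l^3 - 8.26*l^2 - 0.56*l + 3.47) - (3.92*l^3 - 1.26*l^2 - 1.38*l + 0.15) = 0.62*l^3 - 7.0*l^2 + 0.82*l + 3.32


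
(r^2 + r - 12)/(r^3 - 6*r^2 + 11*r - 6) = (r + 4)/(r^2 - 3*r + 2)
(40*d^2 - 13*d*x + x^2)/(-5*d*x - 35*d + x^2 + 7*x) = (-8*d + x)/(x + 7)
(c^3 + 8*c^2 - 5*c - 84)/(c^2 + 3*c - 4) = (c^2 + 4*c - 21)/(c - 1)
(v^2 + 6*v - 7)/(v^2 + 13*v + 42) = (v - 1)/(v + 6)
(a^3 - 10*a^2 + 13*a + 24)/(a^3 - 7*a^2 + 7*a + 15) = (a - 8)/(a - 5)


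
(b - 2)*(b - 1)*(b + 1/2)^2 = b^4 - 2*b^3 - 3*b^2/4 + 5*b/4 + 1/2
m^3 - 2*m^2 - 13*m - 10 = (m - 5)*(m + 1)*(m + 2)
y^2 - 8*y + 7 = (y - 7)*(y - 1)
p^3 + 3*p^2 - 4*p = p*(p - 1)*(p + 4)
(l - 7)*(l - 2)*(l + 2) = l^3 - 7*l^2 - 4*l + 28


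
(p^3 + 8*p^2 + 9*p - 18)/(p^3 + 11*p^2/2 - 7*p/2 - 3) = 2*(p + 3)/(2*p + 1)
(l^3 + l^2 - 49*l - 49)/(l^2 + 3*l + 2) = (l^2 - 49)/(l + 2)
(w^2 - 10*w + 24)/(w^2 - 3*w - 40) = (-w^2 + 10*w - 24)/(-w^2 + 3*w + 40)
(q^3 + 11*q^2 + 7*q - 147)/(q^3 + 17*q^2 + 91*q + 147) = (q - 3)/(q + 3)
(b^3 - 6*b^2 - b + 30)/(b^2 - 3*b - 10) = b - 3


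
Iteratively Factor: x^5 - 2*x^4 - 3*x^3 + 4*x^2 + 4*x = (x)*(x^4 - 2*x^3 - 3*x^2 + 4*x + 4) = x*(x - 2)*(x^3 - 3*x - 2) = x*(x - 2)^2*(x^2 + 2*x + 1) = x*(x - 2)^2*(x + 1)*(x + 1)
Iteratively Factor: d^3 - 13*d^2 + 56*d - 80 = (d - 5)*(d^2 - 8*d + 16) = (d - 5)*(d - 4)*(d - 4)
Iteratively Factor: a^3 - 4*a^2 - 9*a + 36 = (a + 3)*(a^2 - 7*a + 12) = (a - 3)*(a + 3)*(a - 4)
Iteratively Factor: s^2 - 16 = (s + 4)*(s - 4)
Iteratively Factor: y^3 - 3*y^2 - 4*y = (y)*(y^2 - 3*y - 4) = y*(y + 1)*(y - 4)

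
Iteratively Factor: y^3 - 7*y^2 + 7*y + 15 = (y - 3)*(y^2 - 4*y - 5) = (y - 3)*(y + 1)*(y - 5)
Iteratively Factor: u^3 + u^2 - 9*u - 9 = (u + 1)*(u^2 - 9) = (u + 1)*(u + 3)*(u - 3)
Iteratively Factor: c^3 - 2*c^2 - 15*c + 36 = (c - 3)*(c^2 + c - 12) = (c - 3)^2*(c + 4)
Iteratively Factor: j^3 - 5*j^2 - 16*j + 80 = (j + 4)*(j^2 - 9*j + 20) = (j - 4)*(j + 4)*(j - 5)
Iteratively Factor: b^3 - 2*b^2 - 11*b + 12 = (b + 3)*(b^2 - 5*b + 4) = (b - 1)*(b + 3)*(b - 4)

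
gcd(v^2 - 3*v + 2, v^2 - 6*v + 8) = v - 2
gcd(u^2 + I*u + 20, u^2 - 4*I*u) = u - 4*I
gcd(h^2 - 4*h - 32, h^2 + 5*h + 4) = h + 4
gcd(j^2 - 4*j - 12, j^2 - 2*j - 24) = j - 6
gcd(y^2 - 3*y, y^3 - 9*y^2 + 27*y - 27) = y - 3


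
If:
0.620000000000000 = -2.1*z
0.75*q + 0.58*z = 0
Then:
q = 0.23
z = -0.30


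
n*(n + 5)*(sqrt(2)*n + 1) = sqrt(2)*n^3 + n^2 + 5*sqrt(2)*n^2 + 5*n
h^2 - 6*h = h*(h - 6)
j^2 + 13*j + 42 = (j + 6)*(j + 7)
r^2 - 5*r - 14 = (r - 7)*(r + 2)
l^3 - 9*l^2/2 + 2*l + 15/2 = (l - 3)*(l - 5/2)*(l + 1)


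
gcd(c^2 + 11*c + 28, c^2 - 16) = c + 4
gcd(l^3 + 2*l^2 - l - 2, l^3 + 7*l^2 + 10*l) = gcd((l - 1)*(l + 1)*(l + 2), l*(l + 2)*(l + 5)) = l + 2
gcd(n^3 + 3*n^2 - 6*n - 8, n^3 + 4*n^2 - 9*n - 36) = n + 4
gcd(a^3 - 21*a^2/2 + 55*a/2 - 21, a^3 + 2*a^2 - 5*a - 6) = a - 2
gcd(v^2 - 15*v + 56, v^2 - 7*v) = v - 7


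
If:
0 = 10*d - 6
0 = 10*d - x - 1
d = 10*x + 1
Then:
No Solution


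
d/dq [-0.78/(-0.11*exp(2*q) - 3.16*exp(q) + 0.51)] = (-0.1716*exp(q) - 2.4648)*exp(q)/(0.11*exp(2*q) + 3.16*exp(q) - 0.51)^2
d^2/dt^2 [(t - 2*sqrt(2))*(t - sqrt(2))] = 2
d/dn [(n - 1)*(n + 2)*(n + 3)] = 3*n^2 + 8*n + 1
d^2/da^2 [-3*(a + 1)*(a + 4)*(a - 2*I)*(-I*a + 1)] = 36*I*a^2 + a*(18 + 90*I) + 30 + 36*I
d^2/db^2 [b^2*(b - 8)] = 6*b - 16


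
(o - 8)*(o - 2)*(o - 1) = o^3 - 11*o^2 + 26*o - 16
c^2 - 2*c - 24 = (c - 6)*(c + 4)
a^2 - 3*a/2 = a*(a - 3/2)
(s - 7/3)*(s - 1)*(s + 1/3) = s^3 - 3*s^2 + 11*s/9 + 7/9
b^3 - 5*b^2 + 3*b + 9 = (b - 3)^2*(b + 1)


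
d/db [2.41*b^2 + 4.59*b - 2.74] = 4.82*b + 4.59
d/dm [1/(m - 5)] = -1/(m - 5)^2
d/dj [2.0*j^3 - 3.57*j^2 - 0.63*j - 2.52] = 6.0*j^2 - 7.14*j - 0.63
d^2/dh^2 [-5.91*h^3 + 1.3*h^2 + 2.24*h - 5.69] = 2.6 - 35.46*h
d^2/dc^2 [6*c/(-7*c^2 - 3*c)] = -588/(343*c^3 + 441*c^2 + 189*c + 27)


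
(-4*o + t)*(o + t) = -4*o^2 - 3*o*t + t^2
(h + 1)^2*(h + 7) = h^3 + 9*h^2 + 15*h + 7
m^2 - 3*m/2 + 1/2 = (m - 1)*(m - 1/2)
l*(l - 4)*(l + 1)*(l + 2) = l^4 - l^3 - 10*l^2 - 8*l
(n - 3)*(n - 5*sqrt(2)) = n^2 - 5*sqrt(2)*n - 3*n + 15*sqrt(2)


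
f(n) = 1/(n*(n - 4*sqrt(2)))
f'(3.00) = -0.00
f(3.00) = -0.13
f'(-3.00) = 0.02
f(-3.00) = 0.04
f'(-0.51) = 0.68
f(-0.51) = 0.32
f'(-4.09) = 0.01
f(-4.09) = 0.03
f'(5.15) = -0.68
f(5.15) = -0.38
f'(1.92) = 0.04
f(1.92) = -0.14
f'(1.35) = 0.09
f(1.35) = -0.17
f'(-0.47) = 0.80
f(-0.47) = 0.35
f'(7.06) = -0.09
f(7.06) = 0.10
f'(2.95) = 0.00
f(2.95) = -0.13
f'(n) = -1/(n*(n - 4*sqrt(2))^2) - 1/(n^2*(n - 4*sqrt(2)))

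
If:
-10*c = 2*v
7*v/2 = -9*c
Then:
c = 0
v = 0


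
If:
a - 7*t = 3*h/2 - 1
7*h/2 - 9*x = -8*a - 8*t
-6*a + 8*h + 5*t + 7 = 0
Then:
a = 873*x/1019 + 82/1019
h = 666*x/1019 - 1072/1019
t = 387/1019 - 18*x/1019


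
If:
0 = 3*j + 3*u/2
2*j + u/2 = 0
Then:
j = 0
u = 0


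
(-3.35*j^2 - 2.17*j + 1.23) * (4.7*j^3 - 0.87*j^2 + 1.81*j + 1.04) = -15.745*j^5 - 7.2845*j^4 + 1.6054*j^3 - 8.4818*j^2 - 0.0305*j + 1.2792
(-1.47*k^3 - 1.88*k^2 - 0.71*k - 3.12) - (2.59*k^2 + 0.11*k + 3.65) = -1.47*k^3 - 4.47*k^2 - 0.82*k - 6.77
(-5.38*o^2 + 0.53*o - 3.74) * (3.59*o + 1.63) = -19.3142*o^3 - 6.8667*o^2 - 12.5627*o - 6.0962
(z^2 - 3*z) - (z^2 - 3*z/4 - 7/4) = 7/4 - 9*z/4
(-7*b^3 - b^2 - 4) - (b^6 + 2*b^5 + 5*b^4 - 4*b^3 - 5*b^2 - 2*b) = -b^6 - 2*b^5 - 5*b^4 - 3*b^3 + 4*b^2 + 2*b - 4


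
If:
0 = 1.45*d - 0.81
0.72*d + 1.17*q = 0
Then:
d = 0.56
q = -0.34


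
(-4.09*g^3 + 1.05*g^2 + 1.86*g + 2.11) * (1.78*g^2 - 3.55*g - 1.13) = -7.2802*g^5 + 16.3885*g^4 + 4.205*g^3 - 4.0337*g^2 - 9.5923*g - 2.3843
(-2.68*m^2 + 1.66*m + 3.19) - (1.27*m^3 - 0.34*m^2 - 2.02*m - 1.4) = -1.27*m^3 - 2.34*m^2 + 3.68*m + 4.59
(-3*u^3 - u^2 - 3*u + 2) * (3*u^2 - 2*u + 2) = -9*u^5 + 3*u^4 - 13*u^3 + 10*u^2 - 10*u + 4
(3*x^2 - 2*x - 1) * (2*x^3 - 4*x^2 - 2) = 6*x^5 - 16*x^4 + 6*x^3 - 2*x^2 + 4*x + 2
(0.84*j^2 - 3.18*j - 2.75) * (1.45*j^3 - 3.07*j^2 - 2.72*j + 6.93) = 1.218*j^5 - 7.1898*j^4 + 3.4903*j^3 + 22.9133*j^2 - 14.5574*j - 19.0575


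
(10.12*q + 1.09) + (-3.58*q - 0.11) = 6.54*q + 0.98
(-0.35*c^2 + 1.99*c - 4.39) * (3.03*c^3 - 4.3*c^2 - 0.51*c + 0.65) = -1.0605*c^5 + 7.5347*c^4 - 21.6802*c^3 + 17.6346*c^2 + 3.5324*c - 2.8535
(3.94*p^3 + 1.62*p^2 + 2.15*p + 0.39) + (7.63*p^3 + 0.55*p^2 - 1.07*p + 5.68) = 11.57*p^3 + 2.17*p^2 + 1.08*p + 6.07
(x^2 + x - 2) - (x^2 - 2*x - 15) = 3*x + 13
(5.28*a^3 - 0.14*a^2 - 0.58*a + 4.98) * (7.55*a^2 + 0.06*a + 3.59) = 39.864*a^5 - 0.7402*a^4 + 14.5678*a^3 + 37.0616*a^2 - 1.7834*a + 17.8782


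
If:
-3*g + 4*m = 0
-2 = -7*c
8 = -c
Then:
No Solution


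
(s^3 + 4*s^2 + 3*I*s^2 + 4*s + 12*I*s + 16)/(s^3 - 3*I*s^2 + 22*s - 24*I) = (s + 4)/(s - 6*I)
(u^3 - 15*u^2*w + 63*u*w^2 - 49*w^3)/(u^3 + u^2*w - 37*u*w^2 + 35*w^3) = (u^2 - 14*u*w + 49*w^2)/(u^2 + 2*u*w - 35*w^2)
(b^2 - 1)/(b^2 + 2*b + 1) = (b - 1)/(b + 1)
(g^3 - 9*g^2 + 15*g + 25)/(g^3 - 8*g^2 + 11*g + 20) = (g - 5)/(g - 4)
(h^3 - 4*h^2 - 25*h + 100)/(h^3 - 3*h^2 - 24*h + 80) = (h - 5)/(h - 4)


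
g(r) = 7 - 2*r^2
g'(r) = -4*r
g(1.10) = 4.58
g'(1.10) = -4.40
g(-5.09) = -44.82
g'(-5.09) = 20.36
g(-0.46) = 6.58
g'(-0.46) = 1.84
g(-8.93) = -152.49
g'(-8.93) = 35.72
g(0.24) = 6.88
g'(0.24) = -0.96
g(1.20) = 4.12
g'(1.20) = -4.80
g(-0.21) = 6.91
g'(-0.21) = 0.84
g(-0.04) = 7.00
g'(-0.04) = 0.16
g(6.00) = -65.00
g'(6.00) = -24.00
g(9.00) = -155.00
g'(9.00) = -36.00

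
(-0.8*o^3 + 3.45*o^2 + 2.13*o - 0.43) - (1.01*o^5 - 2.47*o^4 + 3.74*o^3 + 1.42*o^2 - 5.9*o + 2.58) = -1.01*o^5 + 2.47*o^4 - 4.54*o^3 + 2.03*o^2 + 8.03*o - 3.01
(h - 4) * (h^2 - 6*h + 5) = h^3 - 10*h^2 + 29*h - 20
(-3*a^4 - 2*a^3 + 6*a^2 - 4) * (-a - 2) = 3*a^5 + 8*a^4 - 2*a^3 - 12*a^2 + 4*a + 8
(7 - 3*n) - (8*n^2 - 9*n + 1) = -8*n^2 + 6*n + 6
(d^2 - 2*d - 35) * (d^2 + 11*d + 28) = d^4 + 9*d^3 - 29*d^2 - 441*d - 980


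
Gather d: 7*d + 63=7*d + 63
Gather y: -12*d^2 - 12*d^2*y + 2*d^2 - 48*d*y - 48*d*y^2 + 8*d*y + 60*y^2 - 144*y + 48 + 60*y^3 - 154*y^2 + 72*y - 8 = -10*d^2 + 60*y^3 + y^2*(-48*d - 94) + y*(-12*d^2 - 40*d - 72) + 40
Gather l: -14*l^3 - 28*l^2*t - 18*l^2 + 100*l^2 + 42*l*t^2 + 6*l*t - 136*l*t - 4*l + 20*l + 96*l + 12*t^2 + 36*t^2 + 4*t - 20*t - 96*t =-14*l^3 + l^2*(82 - 28*t) + l*(42*t^2 - 130*t + 112) + 48*t^2 - 112*t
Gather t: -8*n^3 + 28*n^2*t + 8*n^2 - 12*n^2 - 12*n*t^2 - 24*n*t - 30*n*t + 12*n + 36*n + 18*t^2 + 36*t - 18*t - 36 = -8*n^3 - 4*n^2 + 48*n + t^2*(18 - 12*n) + t*(28*n^2 - 54*n + 18) - 36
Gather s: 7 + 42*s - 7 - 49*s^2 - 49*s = -49*s^2 - 7*s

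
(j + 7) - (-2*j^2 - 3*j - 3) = 2*j^2 + 4*j + 10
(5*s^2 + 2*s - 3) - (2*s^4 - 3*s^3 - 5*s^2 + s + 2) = -2*s^4 + 3*s^3 + 10*s^2 + s - 5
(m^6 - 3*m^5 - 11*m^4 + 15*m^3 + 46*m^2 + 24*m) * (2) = 2*m^6 - 6*m^5 - 22*m^4 + 30*m^3 + 92*m^2 + 48*m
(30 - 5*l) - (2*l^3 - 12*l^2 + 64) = -2*l^3 + 12*l^2 - 5*l - 34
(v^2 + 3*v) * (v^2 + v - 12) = v^4 + 4*v^3 - 9*v^2 - 36*v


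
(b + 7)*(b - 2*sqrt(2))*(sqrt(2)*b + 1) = sqrt(2)*b^3 - 3*b^2 + 7*sqrt(2)*b^2 - 21*b - 2*sqrt(2)*b - 14*sqrt(2)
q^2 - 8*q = q*(q - 8)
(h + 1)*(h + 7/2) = h^2 + 9*h/2 + 7/2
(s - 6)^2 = s^2 - 12*s + 36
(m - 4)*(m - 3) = m^2 - 7*m + 12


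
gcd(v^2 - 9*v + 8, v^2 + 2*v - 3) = v - 1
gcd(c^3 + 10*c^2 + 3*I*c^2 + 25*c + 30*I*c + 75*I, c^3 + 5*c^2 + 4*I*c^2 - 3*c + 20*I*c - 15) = c^2 + c*(5 + 3*I) + 15*I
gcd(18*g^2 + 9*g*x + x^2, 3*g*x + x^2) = 3*g + x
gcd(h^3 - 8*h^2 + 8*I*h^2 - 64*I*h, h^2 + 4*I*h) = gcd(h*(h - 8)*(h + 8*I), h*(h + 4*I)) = h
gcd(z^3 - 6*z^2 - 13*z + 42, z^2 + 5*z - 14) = z - 2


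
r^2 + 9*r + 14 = (r + 2)*(r + 7)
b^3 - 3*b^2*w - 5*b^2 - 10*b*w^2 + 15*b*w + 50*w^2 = (b - 5)*(b - 5*w)*(b + 2*w)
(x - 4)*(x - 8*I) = x^2 - 4*x - 8*I*x + 32*I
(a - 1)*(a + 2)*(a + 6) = a^3 + 7*a^2 + 4*a - 12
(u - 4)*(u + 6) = u^2 + 2*u - 24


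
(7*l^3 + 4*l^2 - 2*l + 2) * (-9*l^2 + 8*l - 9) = -63*l^5 + 20*l^4 - 13*l^3 - 70*l^2 + 34*l - 18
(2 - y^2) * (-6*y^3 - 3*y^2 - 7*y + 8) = 6*y^5 + 3*y^4 - 5*y^3 - 14*y^2 - 14*y + 16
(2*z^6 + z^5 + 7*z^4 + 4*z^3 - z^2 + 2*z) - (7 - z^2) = 2*z^6 + z^5 + 7*z^4 + 4*z^3 + 2*z - 7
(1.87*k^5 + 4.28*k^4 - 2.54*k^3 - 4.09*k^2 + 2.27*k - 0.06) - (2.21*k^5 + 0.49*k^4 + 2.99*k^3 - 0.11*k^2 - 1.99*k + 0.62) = -0.34*k^5 + 3.79*k^4 - 5.53*k^3 - 3.98*k^2 + 4.26*k - 0.68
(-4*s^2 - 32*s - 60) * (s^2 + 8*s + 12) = -4*s^4 - 64*s^3 - 364*s^2 - 864*s - 720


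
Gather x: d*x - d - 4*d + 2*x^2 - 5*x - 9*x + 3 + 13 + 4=-5*d + 2*x^2 + x*(d - 14) + 20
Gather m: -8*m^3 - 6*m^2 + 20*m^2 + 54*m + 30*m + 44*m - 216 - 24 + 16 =-8*m^3 + 14*m^2 + 128*m - 224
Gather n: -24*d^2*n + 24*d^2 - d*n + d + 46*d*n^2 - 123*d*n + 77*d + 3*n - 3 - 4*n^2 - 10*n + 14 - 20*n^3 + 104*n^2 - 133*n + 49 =24*d^2 + 78*d - 20*n^3 + n^2*(46*d + 100) + n*(-24*d^2 - 124*d - 140) + 60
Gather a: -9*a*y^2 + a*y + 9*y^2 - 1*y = a*(-9*y^2 + y) + 9*y^2 - y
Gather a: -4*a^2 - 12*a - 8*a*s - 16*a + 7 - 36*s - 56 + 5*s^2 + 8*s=-4*a^2 + a*(-8*s - 28) + 5*s^2 - 28*s - 49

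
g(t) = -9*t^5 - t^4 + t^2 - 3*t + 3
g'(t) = -45*t^4 - 4*t^3 + 2*t - 3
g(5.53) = -47462.68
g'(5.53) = -42752.00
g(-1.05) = 17.52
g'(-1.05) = -55.17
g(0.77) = -1.50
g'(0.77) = -19.11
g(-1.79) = 166.70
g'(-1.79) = -445.62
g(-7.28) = 181303.58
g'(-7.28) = -124871.61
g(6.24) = -86639.16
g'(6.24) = -69188.55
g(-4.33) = 13382.00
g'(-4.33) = -15505.39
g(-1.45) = 62.72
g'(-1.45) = -192.63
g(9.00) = -537945.00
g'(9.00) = -298146.00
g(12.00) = -2260113.00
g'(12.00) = -940011.00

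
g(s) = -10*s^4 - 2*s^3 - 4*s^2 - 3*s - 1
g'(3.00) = -1161.00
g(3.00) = -910.00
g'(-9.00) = 28743.00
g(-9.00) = -64450.00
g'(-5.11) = 5218.52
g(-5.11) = -6641.67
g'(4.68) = -4271.98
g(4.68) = -5104.81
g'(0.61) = -19.19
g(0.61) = -6.16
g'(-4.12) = 2725.49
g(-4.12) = -2797.97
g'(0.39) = -9.41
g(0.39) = -3.13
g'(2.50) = -685.50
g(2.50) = -455.38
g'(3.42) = -1700.61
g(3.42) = -1506.11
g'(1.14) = -79.18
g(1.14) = -29.47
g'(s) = -40*s^3 - 6*s^2 - 8*s - 3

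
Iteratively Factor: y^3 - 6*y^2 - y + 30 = (y - 3)*(y^2 - 3*y - 10) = (y - 5)*(y - 3)*(y + 2)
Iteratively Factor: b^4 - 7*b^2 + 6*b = (b + 3)*(b^3 - 3*b^2 + 2*b) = (b - 2)*(b + 3)*(b^2 - b) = (b - 2)*(b - 1)*(b + 3)*(b)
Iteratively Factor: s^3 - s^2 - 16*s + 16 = (s - 1)*(s^2 - 16) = (s - 1)*(s + 4)*(s - 4)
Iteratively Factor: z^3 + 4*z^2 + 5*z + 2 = (z + 2)*(z^2 + 2*z + 1) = (z + 1)*(z + 2)*(z + 1)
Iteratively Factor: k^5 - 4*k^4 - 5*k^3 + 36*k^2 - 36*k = (k - 2)*(k^4 - 2*k^3 - 9*k^2 + 18*k) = (k - 2)^2*(k^3 - 9*k) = (k - 2)^2*(k + 3)*(k^2 - 3*k) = k*(k - 2)^2*(k + 3)*(k - 3)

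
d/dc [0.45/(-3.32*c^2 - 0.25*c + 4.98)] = (2.988*c + 0.1125)/(3.32*c^2 + 0.25*c - 4.98)^2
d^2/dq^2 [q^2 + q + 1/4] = 2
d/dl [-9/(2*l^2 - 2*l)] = 9*(2*l - 1)/(2*l^2*(l - 1)^2)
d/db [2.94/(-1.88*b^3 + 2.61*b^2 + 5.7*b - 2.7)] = (16.5816*b^2 - 15.3468*b - 16.758)/(1.88*b^3 - 2.61*b^2 - 5.7*b + 2.7)^2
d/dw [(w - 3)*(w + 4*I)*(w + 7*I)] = 3*w^2 + w*(-6 + 22*I) - 28 - 33*I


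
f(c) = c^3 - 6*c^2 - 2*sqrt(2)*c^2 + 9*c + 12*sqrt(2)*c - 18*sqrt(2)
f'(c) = 3*c^2 - 12*c - 4*sqrt(2)*c + 9 + 12*sqrt(2)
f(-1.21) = -71.58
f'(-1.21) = 51.73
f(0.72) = -10.96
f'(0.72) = 14.81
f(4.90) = 7.48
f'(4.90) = 11.48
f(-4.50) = -412.22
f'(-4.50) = 166.18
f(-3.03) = -213.02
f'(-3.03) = 107.01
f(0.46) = -15.28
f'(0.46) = 18.48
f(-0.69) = -47.91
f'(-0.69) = 39.58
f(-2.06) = -125.16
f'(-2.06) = 75.07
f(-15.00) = -5776.41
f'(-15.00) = 965.82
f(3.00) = 0.00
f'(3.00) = 0.00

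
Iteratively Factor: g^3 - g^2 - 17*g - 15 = (g + 3)*(g^2 - 4*g - 5) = (g - 5)*(g + 3)*(g + 1)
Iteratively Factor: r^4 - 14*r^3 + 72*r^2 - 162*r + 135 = (r - 3)*(r^3 - 11*r^2 + 39*r - 45) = (r - 3)^2*(r^2 - 8*r + 15) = (r - 5)*(r - 3)^2*(r - 3)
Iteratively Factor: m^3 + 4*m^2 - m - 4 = (m + 4)*(m^2 - 1) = (m - 1)*(m + 4)*(m + 1)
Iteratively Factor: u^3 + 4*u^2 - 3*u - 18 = (u + 3)*(u^2 + u - 6) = (u - 2)*(u + 3)*(u + 3)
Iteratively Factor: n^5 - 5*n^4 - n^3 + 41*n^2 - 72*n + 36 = (n - 1)*(n^4 - 4*n^3 - 5*n^2 + 36*n - 36) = (n - 1)*(n + 3)*(n^3 - 7*n^2 + 16*n - 12) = (n - 2)*(n - 1)*(n + 3)*(n^2 - 5*n + 6) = (n - 3)*(n - 2)*(n - 1)*(n + 3)*(n - 2)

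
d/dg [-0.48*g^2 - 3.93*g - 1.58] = -0.96*g - 3.93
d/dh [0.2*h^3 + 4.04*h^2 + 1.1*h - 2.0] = 0.6*h^2 + 8.08*h + 1.1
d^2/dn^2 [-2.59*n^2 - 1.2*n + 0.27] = -5.18000000000000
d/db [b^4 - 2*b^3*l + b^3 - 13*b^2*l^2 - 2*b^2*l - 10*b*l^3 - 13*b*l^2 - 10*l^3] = 4*b^3 - 6*b^2*l + 3*b^2 - 26*b*l^2 - 4*b*l - 10*l^3 - 13*l^2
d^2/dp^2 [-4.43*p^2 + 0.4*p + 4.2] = -8.86000000000000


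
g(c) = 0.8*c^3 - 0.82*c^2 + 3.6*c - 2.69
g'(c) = 2.4*c^2 - 1.64*c + 3.6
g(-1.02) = -8.06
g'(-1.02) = 7.77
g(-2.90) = -39.54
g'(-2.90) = 28.54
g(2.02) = 7.83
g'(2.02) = 10.08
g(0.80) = 0.07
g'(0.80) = 3.82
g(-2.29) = -24.84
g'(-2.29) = 19.94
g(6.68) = 223.23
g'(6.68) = 99.74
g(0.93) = 0.59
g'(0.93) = 4.15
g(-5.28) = -162.32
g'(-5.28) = 79.17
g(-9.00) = -684.71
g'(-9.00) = 212.76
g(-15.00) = -2941.19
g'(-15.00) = 568.20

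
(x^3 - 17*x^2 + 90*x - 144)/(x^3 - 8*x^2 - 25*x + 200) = (x^2 - 9*x + 18)/(x^2 - 25)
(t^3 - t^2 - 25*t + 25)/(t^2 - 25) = t - 1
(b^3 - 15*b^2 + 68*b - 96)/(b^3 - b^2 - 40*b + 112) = (b^2 - 11*b + 24)/(b^2 + 3*b - 28)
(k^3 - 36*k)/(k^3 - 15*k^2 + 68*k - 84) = k*(k + 6)/(k^2 - 9*k + 14)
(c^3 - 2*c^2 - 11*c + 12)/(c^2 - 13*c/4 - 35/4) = 4*(-c^3 + 2*c^2 + 11*c - 12)/(-4*c^2 + 13*c + 35)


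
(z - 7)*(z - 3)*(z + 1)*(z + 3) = z^4 - 6*z^3 - 16*z^2 + 54*z + 63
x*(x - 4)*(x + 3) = x^3 - x^2 - 12*x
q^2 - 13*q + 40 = (q - 8)*(q - 5)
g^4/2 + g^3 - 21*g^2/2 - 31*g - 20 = (g/2 + 1)*(g - 5)*(g + 1)*(g + 4)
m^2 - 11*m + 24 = (m - 8)*(m - 3)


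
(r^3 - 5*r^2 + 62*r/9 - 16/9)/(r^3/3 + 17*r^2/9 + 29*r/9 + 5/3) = (9*r^3 - 45*r^2 + 62*r - 16)/(3*r^3 + 17*r^2 + 29*r + 15)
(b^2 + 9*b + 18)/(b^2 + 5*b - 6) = (b + 3)/(b - 1)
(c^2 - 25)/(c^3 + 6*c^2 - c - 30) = (c - 5)/(c^2 + c - 6)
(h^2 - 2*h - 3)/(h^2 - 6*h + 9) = (h + 1)/(h - 3)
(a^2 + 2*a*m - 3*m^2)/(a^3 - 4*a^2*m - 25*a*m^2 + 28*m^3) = (a + 3*m)/(a^2 - 3*a*m - 28*m^2)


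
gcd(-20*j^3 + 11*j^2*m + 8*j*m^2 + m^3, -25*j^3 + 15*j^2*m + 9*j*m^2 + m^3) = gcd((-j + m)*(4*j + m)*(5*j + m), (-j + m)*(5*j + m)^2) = 5*j^2 - 4*j*m - m^2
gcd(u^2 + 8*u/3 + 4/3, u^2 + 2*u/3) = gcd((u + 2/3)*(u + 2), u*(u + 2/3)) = u + 2/3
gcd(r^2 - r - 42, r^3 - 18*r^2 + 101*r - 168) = r - 7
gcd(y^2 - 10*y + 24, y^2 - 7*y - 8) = 1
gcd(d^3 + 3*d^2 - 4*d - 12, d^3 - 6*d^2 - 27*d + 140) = 1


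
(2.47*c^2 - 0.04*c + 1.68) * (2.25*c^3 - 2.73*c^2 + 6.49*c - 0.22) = 5.5575*c^5 - 6.8331*c^4 + 19.9195*c^3 - 5.3894*c^2 + 10.912*c - 0.3696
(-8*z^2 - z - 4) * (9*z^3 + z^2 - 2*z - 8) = -72*z^5 - 17*z^4 - 21*z^3 + 62*z^2 + 16*z + 32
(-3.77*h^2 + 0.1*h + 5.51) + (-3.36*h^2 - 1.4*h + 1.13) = -7.13*h^2 - 1.3*h + 6.64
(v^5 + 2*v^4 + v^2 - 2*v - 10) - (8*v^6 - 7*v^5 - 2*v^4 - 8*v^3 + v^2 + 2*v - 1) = -8*v^6 + 8*v^5 + 4*v^4 + 8*v^3 - 4*v - 9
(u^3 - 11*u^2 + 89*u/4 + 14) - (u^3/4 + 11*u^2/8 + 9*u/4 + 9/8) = 3*u^3/4 - 99*u^2/8 + 20*u + 103/8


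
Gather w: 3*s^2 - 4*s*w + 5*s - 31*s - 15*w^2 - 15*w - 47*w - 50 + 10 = 3*s^2 - 26*s - 15*w^2 + w*(-4*s - 62) - 40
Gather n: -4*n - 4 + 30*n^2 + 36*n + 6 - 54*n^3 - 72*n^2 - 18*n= -54*n^3 - 42*n^2 + 14*n + 2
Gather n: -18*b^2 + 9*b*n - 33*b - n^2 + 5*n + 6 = -18*b^2 - 33*b - n^2 + n*(9*b + 5) + 6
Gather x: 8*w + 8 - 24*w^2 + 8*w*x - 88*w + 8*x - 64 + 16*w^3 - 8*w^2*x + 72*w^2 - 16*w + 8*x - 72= 16*w^3 + 48*w^2 - 96*w + x*(-8*w^2 + 8*w + 16) - 128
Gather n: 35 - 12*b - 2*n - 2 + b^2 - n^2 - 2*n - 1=b^2 - 12*b - n^2 - 4*n + 32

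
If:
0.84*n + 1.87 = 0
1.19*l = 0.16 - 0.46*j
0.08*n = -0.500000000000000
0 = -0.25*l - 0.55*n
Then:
No Solution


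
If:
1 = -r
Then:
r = -1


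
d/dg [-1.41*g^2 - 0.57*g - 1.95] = -2.82*g - 0.57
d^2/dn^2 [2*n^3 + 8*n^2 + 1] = 12*n + 16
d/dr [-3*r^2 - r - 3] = -6*r - 1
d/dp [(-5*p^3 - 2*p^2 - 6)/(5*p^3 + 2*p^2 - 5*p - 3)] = (50*p^3 + 145*p^2 + 36*p - 30)/(25*p^6 + 20*p^5 - 46*p^4 - 50*p^3 + 13*p^2 + 30*p + 9)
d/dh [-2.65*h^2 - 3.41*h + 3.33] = -5.3*h - 3.41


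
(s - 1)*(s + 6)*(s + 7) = s^3 + 12*s^2 + 29*s - 42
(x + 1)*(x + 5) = x^2 + 6*x + 5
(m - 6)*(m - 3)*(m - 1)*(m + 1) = m^4 - 9*m^3 + 17*m^2 + 9*m - 18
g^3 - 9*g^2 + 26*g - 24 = (g - 4)*(g - 3)*(g - 2)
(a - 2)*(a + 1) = a^2 - a - 2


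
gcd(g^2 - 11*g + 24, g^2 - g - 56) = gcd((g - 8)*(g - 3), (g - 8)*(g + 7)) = g - 8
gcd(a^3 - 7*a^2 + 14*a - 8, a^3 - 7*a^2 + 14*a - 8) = a^3 - 7*a^2 + 14*a - 8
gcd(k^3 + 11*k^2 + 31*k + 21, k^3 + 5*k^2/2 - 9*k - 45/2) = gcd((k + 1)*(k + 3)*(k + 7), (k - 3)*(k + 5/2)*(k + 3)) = k + 3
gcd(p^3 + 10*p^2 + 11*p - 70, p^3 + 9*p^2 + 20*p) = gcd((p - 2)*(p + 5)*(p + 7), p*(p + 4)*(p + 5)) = p + 5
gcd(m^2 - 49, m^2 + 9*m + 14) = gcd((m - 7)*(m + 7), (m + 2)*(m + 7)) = m + 7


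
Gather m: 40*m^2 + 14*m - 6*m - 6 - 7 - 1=40*m^2 + 8*m - 14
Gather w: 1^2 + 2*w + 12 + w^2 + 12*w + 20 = w^2 + 14*w + 33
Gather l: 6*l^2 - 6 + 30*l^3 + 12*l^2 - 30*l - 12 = 30*l^3 + 18*l^2 - 30*l - 18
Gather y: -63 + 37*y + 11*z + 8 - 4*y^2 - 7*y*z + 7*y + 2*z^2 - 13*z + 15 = -4*y^2 + y*(44 - 7*z) + 2*z^2 - 2*z - 40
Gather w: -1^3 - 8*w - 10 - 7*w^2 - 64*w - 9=-7*w^2 - 72*w - 20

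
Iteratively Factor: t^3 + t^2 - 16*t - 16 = (t + 1)*(t^2 - 16) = (t + 1)*(t + 4)*(t - 4)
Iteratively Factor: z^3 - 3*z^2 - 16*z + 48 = (z - 3)*(z^2 - 16) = (z - 3)*(z + 4)*(z - 4)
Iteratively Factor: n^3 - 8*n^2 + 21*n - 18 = (n - 3)*(n^2 - 5*n + 6) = (n - 3)*(n - 2)*(n - 3)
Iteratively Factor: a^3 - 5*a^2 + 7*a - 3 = (a - 3)*(a^2 - 2*a + 1) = (a - 3)*(a - 1)*(a - 1)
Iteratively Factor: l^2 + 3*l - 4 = (l - 1)*(l + 4)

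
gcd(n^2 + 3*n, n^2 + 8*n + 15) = n + 3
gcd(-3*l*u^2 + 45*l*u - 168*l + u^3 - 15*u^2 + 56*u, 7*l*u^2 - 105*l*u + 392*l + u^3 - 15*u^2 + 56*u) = u^2 - 15*u + 56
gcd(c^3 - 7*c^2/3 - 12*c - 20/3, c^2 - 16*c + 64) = 1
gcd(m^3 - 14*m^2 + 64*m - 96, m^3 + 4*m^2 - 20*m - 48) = m - 4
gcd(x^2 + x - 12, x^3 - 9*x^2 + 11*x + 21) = x - 3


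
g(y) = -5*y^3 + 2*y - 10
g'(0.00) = 2.00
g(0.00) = -10.00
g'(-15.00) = -3373.00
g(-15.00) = 16835.00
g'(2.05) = -61.04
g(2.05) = -48.98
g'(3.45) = -176.54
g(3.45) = -208.42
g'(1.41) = -27.82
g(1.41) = -21.20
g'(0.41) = -0.52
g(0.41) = -9.52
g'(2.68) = -105.74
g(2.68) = -100.88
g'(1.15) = -17.84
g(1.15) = -15.30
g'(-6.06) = -548.85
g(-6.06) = 1090.61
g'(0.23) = 1.21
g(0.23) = -9.60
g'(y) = 2 - 15*y^2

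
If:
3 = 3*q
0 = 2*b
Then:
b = 0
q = 1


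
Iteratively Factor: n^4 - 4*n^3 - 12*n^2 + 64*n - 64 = (n + 4)*(n^3 - 8*n^2 + 20*n - 16) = (n - 2)*(n + 4)*(n^2 - 6*n + 8) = (n - 4)*(n - 2)*(n + 4)*(n - 2)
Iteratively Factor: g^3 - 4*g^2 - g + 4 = (g - 1)*(g^2 - 3*g - 4) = (g - 4)*(g - 1)*(g + 1)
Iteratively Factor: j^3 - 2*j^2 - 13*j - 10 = (j - 5)*(j^2 + 3*j + 2) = (j - 5)*(j + 1)*(j + 2)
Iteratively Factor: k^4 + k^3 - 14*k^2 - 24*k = (k + 3)*(k^3 - 2*k^2 - 8*k) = (k - 4)*(k + 3)*(k^2 + 2*k) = (k - 4)*(k + 2)*(k + 3)*(k)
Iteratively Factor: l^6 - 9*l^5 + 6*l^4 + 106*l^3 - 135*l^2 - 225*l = (l + 3)*(l^5 - 12*l^4 + 42*l^3 - 20*l^2 - 75*l) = (l + 1)*(l + 3)*(l^4 - 13*l^3 + 55*l^2 - 75*l) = (l - 5)*(l + 1)*(l + 3)*(l^3 - 8*l^2 + 15*l) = (l - 5)^2*(l + 1)*(l + 3)*(l^2 - 3*l) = l*(l - 5)^2*(l + 1)*(l + 3)*(l - 3)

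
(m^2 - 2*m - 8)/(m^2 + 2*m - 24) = (m + 2)/(m + 6)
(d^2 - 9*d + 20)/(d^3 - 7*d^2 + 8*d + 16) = (d - 5)/(d^2 - 3*d - 4)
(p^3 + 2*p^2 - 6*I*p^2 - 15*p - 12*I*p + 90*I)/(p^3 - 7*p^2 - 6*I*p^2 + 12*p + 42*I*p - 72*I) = (p + 5)/(p - 4)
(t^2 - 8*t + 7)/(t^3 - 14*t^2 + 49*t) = (t - 1)/(t*(t - 7))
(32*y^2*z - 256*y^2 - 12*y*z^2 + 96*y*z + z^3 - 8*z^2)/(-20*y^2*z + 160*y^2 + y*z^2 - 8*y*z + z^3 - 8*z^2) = (-8*y + z)/(5*y + z)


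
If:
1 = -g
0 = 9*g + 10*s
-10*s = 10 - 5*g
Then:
No Solution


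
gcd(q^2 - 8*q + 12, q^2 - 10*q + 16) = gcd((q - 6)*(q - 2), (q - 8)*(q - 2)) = q - 2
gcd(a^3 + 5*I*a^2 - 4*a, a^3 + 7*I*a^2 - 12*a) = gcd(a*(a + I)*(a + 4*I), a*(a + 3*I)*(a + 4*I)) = a^2 + 4*I*a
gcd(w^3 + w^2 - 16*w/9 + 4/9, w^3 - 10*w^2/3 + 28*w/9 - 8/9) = w - 2/3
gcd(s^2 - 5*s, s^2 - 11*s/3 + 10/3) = 1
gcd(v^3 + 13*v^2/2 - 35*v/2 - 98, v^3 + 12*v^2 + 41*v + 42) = v + 7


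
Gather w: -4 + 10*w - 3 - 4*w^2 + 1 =-4*w^2 + 10*w - 6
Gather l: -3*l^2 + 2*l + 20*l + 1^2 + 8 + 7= -3*l^2 + 22*l + 16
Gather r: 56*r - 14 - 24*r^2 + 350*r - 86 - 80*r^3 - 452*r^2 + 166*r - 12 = -80*r^3 - 476*r^2 + 572*r - 112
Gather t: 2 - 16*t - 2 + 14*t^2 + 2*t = 14*t^2 - 14*t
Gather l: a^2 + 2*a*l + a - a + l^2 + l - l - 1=a^2 + 2*a*l + l^2 - 1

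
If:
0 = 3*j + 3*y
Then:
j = -y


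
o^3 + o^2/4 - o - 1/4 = (o - 1)*(o + 1/4)*(o + 1)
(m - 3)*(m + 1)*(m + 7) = m^3 + 5*m^2 - 17*m - 21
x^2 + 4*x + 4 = (x + 2)^2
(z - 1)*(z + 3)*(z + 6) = z^3 + 8*z^2 + 9*z - 18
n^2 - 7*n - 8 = (n - 8)*(n + 1)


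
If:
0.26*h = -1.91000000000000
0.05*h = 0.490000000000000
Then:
No Solution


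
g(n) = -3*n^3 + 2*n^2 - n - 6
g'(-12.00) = -1345.00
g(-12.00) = 5478.00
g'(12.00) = -1249.00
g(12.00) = -4914.00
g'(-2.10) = -49.09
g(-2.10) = 32.70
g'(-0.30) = -3.01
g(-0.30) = -5.44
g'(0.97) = -5.59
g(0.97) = -7.83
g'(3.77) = -113.84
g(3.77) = -142.09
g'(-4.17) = -174.18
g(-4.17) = 250.48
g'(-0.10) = -1.49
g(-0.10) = -5.88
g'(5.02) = -207.72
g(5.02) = -340.14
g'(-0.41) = -4.15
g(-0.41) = -5.05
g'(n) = -9*n^2 + 4*n - 1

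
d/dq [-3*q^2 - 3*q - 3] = -6*q - 3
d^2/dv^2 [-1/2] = 0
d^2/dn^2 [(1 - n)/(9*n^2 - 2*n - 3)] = 2*(4*(n - 1)*(9*n - 1)^2 + (27*n - 11)*(-9*n^2 + 2*n + 3))/(-9*n^2 + 2*n + 3)^3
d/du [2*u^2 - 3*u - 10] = 4*u - 3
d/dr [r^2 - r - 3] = 2*r - 1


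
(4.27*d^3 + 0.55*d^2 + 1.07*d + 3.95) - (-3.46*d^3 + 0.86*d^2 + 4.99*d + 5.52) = 7.73*d^3 - 0.31*d^2 - 3.92*d - 1.57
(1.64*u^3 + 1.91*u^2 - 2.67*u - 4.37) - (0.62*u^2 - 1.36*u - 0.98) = 1.64*u^3 + 1.29*u^2 - 1.31*u - 3.39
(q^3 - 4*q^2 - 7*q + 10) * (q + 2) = q^4 - 2*q^3 - 15*q^2 - 4*q + 20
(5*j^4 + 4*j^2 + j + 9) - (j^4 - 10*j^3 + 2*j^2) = 4*j^4 + 10*j^3 + 2*j^2 + j + 9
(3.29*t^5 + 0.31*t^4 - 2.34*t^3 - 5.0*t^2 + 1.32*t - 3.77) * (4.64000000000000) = 15.2656*t^5 + 1.4384*t^4 - 10.8576*t^3 - 23.2*t^2 + 6.1248*t - 17.4928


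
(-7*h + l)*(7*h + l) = -49*h^2 + l^2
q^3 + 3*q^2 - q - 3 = (q - 1)*(q + 1)*(q + 3)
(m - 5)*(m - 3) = m^2 - 8*m + 15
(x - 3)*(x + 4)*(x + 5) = x^3 + 6*x^2 - 7*x - 60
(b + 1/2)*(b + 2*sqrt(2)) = b^2 + b/2 + 2*sqrt(2)*b + sqrt(2)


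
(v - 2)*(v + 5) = v^2 + 3*v - 10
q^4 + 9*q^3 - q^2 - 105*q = q*(q - 3)*(q + 5)*(q + 7)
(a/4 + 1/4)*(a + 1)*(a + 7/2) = a^3/4 + 11*a^2/8 + 2*a + 7/8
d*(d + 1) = d^2 + d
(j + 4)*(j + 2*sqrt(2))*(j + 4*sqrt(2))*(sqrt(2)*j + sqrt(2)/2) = sqrt(2)*j^4 + 9*sqrt(2)*j^3/2 + 12*j^3 + 18*sqrt(2)*j^2 + 54*j^2 + 24*j + 72*sqrt(2)*j + 32*sqrt(2)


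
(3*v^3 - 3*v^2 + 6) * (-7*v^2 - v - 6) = -21*v^5 + 18*v^4 - 15*v^3 - 24*v^2 - 6*v - 36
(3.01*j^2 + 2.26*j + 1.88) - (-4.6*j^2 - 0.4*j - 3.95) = 7.61*j^2 + 2.66*j + 5.83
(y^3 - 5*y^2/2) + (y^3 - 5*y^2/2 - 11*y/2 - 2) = 2*y^3 - 5*y^2 - 11*y/2 - 2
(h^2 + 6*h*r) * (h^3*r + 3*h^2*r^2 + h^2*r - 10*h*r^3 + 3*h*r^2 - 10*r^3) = h^5*r + 9*h^4*r^2 + h^4*r + 8*h^3*r^3 + 9*h^3*r^2 - 60*h^2*r^4 + 8*h^2*r^3 - 60*h*r^4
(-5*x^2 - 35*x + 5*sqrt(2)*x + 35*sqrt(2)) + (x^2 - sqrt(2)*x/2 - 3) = -4*x^2 - 35*x + 9*sqrt(2)*x/2 - 3 + 35*sqrt(2)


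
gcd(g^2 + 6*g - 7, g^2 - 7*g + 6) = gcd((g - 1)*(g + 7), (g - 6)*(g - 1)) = g - 1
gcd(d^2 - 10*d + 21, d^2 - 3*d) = d - 3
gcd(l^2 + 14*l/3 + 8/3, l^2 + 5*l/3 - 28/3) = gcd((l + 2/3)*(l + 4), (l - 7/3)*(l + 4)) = l + 4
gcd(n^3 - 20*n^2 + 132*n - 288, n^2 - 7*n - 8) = n - 8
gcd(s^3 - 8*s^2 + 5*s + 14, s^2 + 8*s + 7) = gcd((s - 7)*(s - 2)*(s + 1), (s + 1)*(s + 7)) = s + 1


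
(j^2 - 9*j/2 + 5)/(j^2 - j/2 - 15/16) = 8*(-2*j^2 + 9*j - 10)/(-16*j^2 + 8*j + 15)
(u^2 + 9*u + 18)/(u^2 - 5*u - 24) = (u + 6)/(u - 8)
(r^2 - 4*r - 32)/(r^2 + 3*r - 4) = (r - 8)/(r - 1)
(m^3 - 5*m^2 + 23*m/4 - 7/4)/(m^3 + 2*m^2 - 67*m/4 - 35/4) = (2*m^2 - 3*m + 1)/(2*m^2 + 11*m + 5)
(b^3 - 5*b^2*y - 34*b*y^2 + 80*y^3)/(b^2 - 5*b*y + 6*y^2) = (-b^2 + 3*b*y + 40*y^2)/(-b + 3*y)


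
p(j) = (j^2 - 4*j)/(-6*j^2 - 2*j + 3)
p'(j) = (2*j - 4)/(-6*j^2 - 2*j + 3) + (12*j + 2)*(j^2 - 4*j)/(-6*j^2 - 2*j + 3)^2 = 2*(-13*j^2 + 3*j - 6)/(36*j^4 + 24*j^3 - 32*j^2 - 12*j + 9)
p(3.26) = 0.04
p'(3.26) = -0.06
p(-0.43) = 0.69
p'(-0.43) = -2.56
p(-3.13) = -0.45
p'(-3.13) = -0.12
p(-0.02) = 0.03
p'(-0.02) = -1.31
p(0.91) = 0.74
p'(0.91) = -1.96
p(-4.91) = -0.33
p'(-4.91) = -0.04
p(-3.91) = -0.38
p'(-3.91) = -0.07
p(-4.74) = -0.34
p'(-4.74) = -0.04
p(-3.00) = -0.47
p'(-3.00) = -0.13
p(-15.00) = -0.22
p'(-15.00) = 0.00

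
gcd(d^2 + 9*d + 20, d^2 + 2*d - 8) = d + 4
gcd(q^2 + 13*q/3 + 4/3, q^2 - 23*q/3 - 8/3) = q + 1/3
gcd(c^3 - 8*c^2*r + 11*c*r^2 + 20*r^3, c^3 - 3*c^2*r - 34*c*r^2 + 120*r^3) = c^2 - 9*c*r + 20*r^2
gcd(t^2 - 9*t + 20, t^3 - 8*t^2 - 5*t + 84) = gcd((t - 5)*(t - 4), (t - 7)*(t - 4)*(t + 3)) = t - 4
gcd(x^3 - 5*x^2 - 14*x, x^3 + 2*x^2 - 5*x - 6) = 1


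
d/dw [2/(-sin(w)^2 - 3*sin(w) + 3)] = 2*(2*sin(w) + 3)*cos(w)/(sin(w)^2 + 3*sin(w) - 3)^2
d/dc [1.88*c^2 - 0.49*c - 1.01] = 3.76*c - 0.49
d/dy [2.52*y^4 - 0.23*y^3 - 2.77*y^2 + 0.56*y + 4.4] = 10.08*y^3 - 0.69*y^2 - 5.54*y + 0.56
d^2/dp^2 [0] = 0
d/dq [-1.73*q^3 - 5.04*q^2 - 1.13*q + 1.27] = -5.19*q^2 - 10.08*q - 1.13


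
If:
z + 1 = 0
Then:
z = -1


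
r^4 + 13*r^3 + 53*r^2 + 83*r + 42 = (r + 1)*(r + 2)*(r + 3)*(r + 7)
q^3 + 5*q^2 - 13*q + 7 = (q - 1)^2*(q + 7)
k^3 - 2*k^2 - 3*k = k*(k - 3)*(k + 1)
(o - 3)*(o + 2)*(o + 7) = o^3 + 6*o^2 - 13*o - 42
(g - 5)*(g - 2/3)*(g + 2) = g^3 - 11*g^2/3 - 8*g + 20/3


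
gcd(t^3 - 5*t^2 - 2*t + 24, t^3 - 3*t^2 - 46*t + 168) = t - 4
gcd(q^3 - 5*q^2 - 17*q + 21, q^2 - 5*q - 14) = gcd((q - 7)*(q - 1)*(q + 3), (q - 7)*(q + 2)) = q - 7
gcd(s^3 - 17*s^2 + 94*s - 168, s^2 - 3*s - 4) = s - 4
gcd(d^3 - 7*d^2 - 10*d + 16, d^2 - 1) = d - 1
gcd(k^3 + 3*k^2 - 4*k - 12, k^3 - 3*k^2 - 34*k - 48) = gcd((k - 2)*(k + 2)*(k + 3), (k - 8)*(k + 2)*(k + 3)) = k^2 + 5*k + 6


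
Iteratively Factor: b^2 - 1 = (b - 1)*(b + 1)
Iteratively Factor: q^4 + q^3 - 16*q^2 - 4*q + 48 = (q - 2)*(q^3 + 3*q^2 - 10*q - 24) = (q - 2)*(q + 2)*(q^2 + q - 12) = (q - 3)*(q - 2)*(q + 2)*(q + 4)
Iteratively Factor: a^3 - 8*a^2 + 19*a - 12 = (a - 3)*(a^2 - 5*a + 4) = (a - 4)*(a - 3)*(a - 1)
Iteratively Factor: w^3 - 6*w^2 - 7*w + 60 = (w - 4)*(w^2 - 2*w - 15) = (w - 5)*(w - 4)*(w + 3)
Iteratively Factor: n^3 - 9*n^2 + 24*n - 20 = (n - 5)*(n^2 - 4*n + 4) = (n - 5)*(n - 2)*(n - 2)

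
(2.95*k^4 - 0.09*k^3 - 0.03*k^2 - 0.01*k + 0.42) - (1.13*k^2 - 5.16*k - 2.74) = 2.95*k^4 - 0.09*k^3 - 1.16*k^2 + 5.15*k + 3.16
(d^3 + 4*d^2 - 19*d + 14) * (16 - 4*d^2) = -4*d^5 - 16*d^4 + 92*d^3 + 8*d^2 - 304*d + 224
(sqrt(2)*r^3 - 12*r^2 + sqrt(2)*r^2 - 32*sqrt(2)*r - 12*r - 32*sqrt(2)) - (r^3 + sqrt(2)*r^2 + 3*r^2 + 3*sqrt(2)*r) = -r^3 + sqrt(2)*r^3 - 15*r^2 - 35*sqrt(2)*r - 12*r - 32*sqrt(2)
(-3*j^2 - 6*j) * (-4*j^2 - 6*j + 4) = 12*j^4 + 42*j^3 + 24*j^2 - 24*j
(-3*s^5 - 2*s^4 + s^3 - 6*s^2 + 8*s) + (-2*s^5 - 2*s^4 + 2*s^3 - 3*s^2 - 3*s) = -5*s^5 - 4*s^4 + 3*s^3 - 9*s^2 + 5*s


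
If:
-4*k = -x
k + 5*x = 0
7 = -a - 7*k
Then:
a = -7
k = 0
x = 0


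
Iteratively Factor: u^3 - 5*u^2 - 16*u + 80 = (u - 4)*(u^2 - u - 20) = (u - 5)*(u - 4)*(u + 4)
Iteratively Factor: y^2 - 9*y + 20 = (y - 4)*(y - 5)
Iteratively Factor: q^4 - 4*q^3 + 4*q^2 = (q - 2)*(q^3 - 2*q^2) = q*(q - 2)*(q^2 - 2*q) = q^2*(q - 2)*(q - 2)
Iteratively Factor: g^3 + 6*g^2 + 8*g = (g + 2)*(g^2 + 4*g) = g*(g + 2)*(g + 4)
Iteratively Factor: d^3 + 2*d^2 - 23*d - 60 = (d - 5)*(d^2 + 7*d + 12) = (d - 5)*(d + 3)*(d + 4)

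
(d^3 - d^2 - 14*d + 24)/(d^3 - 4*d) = (d^2 + d - 12)/(d*(d + 2))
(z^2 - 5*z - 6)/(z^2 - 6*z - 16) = (-z^2 + 5*z + 6)/(-z^2 + 6*z + 16)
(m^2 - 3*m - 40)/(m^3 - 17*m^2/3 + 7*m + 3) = 3*(m^2 - 3*m - 40)/(3*m^3 - 17*m^2 + 21*m + 9)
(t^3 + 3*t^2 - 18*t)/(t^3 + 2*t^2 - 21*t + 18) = t/(t - 1)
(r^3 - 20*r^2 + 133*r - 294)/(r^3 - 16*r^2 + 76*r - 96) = (r^2 - 14*r + 49)/(r^2 - 10*r + 16)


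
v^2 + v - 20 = (v - 4)*(v + 5)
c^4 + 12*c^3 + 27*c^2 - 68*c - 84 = (c - 2)*(c + 1)*(c + 6)*(c + 7)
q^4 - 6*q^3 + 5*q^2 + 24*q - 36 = (q - 3)^2*(q - 2)*(q + 2)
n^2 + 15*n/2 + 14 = (n + 7/2)*(n + 4)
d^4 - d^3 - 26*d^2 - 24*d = d*(d - 6)*(d + 1)*(d + 4)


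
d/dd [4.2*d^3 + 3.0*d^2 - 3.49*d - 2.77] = 12.6*d^2 + 6.0*d - 3.49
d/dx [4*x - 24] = 4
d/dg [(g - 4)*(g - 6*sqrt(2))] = 2*g - 6*sqrt(2) - 4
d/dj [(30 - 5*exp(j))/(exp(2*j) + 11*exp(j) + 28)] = 5*((exp(j) - 6)*(2*exp(j) + 11) - exp(2*j) - 11*exp(j) - 28)*exp(j)/(exp(2*j) + 11*exp(j) + 28)^2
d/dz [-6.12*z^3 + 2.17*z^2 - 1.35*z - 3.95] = -18.36*z^2 + 4.34*z - 1.35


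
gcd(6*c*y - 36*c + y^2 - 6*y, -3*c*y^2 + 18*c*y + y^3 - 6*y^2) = y - 6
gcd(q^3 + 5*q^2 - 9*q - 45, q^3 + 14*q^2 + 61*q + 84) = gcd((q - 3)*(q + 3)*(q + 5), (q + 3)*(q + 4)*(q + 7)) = q + 3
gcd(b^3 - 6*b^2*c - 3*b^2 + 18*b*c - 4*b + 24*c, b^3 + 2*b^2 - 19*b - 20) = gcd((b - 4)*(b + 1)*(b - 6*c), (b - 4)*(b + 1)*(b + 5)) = b^2 - 3*b - 4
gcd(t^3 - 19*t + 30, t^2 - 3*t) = t - 3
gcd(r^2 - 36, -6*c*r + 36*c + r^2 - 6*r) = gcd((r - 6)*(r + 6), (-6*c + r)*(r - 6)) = r - 6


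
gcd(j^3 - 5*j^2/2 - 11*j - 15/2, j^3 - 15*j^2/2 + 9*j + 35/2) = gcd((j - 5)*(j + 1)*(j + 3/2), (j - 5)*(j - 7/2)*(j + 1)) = j^2 - 4*j - 5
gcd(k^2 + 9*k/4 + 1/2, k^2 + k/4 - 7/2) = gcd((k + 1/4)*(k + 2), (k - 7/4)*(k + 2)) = k + 2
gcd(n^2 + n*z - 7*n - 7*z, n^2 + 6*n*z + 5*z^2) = n + z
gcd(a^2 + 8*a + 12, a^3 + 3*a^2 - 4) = a + 2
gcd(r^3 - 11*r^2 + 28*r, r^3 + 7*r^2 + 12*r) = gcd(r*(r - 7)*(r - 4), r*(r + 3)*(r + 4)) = r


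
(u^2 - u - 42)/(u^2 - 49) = (u + 6)/(u + 7)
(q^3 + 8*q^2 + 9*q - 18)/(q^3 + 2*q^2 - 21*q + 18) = (q + 3)/(q - 3)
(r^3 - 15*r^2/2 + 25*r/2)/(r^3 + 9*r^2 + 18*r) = (2*r^2 - 15*r + 25)/(2*(r^2 + 9*r + 18))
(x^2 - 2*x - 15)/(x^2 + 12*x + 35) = (x^2 - 2*x - 15)/(x^2 + 12*x + 35)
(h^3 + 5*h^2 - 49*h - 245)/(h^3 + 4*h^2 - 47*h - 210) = (h + 7)/(h + 6)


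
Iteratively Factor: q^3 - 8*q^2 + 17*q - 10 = (q - 1)*(q^2 - 7*q + 10) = (q - 2)*(q - 1)*(q - 5)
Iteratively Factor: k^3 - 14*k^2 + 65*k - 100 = (k - 5)*(k^2 - 9*k + 20) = (k - 5)^2*(k - 4)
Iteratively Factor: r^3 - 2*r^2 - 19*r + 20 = (r - 5)*(r^2 + 3*r - 4) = (r - 5)*(r + 4)*(r - 1)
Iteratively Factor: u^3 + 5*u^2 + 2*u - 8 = (u + 4)*(u^2 + u - 2) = (u - 1)*(u + 4)*(u + 2)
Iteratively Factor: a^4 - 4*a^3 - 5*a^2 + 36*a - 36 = (a - 2)*(a^3 - 2*a^2 - 9*a + 18) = (a - 2)*(a + 3)*(a^2 - 5*a + 6) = (a - 3)*(a - 2)*(a + 3)*(a - 2)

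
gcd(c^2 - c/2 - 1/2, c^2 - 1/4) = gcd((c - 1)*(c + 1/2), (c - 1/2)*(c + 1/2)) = c + 1/2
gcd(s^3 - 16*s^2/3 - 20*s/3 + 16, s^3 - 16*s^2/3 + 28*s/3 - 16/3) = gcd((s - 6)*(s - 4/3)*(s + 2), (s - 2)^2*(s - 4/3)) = s - 4/3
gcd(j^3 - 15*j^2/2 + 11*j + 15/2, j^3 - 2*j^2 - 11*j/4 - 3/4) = j^2 - 5*j/2 - 3/2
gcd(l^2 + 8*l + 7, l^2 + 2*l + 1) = l + 1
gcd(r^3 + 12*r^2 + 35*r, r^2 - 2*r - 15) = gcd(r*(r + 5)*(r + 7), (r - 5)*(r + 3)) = 1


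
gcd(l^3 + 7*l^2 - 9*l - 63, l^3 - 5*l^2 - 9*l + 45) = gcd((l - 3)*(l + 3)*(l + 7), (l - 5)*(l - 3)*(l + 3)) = l^2 - 9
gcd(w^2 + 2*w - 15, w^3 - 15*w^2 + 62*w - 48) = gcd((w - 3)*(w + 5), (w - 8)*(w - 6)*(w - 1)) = 1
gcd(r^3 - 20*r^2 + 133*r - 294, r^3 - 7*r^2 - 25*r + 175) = r - 7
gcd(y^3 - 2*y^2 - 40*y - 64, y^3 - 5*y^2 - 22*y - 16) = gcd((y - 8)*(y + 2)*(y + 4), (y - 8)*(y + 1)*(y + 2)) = y^2 - 6*y - 16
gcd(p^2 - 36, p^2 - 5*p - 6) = p - 6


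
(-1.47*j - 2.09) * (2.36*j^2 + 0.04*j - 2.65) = -3.4692*j^3 - 4.9912*j^2 + 3.8119*j + 5.5385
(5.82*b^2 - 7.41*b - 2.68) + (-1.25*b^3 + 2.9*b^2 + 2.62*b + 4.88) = -1.25*b^3 + 8.72*b^2 - 4.79*b + 2.2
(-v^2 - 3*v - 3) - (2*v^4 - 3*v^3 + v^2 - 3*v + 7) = -2*v^4 + 3*v^3 - 2*v^2 - 10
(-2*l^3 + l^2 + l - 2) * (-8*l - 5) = 16*l^4 + 2*l^3 - 13*l^2 + 11*l + 10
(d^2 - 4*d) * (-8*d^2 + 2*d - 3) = -8*d^4 + 34*d^3 - 11*d^2 + 12*d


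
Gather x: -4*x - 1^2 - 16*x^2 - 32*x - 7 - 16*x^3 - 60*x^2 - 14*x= -16*x^3 - 76*x^2 - 50*x - 8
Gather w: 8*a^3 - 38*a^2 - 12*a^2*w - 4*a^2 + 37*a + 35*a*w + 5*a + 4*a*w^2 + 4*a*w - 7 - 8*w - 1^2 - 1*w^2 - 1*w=8*a^3 - 42*a^2 + 42*a + w^2*(4*a - 1) + w*(-12*a^2 + 39*a - 9) - 8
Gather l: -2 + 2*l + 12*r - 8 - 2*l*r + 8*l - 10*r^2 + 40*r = l*(10 - 2*r) - 10*r^2 + 52*r - 10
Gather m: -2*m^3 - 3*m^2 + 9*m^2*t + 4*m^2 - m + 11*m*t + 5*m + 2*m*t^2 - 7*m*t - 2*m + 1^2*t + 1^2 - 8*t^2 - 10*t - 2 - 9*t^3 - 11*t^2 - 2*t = -2*m^3 + m^2*(9*t + 1) + m*(2*t^2 + 4*t + 2) - 9*t^3 - 19*t^2 - 11*t - 1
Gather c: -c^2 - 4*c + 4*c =-c^2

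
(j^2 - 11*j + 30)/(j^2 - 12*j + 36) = (j - 5)/(j - 6)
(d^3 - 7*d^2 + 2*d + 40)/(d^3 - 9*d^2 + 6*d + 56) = (d - 5)/(d - 7)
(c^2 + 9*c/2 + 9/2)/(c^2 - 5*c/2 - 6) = (c + 3)/(c - 4)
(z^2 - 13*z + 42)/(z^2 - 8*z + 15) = (z^2 - 13*z + 42)/(z^2 - 8*z + 15)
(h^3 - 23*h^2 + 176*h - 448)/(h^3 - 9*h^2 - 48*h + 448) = (h - 7)/(h + 7)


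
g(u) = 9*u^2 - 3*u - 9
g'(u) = 18*u - 3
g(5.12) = 211.57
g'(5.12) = 89.16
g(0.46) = -8.48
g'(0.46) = 5.28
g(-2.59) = 59.14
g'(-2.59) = -49.62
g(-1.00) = 3.00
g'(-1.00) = -21.00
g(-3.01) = 81.57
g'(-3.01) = -57.18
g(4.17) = 134.99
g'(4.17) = 72.06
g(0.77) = -5.97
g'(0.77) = 10.86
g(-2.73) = 66.27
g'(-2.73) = -52.14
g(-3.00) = 81.00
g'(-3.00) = -57.00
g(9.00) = 693.00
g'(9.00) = 159.00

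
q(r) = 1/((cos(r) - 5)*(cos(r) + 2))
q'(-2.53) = 0.06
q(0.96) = -0.09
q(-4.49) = -0.11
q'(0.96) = -0.01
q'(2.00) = -0.05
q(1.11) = -0.09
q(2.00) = -0.12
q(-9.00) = -0.16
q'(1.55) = -0.03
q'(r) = sin(r)/((cos(r) - 5)*(cos(r) + 2)^2) + sin(r)/((cos(r) - 5)^2*(cos(r) + 2))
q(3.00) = -0.17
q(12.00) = -0.08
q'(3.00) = -0.02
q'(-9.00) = 0.05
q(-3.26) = -0.17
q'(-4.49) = -0.04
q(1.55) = -0.10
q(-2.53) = -0.15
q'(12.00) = 0.01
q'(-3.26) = -0.02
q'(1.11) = -0.02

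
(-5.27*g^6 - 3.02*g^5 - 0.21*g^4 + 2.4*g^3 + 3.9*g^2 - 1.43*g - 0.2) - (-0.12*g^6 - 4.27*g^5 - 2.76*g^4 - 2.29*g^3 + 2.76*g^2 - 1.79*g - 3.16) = -5.15*g^6 + 1.25*g^5 + 2.55*g^4 + 4.69*g^3 + 1.14*g^2 + 0.36*g + 2.96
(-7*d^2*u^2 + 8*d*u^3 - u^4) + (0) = -7*d^2*u^2 + 8*d*u^3 - u^4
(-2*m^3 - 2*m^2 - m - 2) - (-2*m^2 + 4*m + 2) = -2*m^3 - 5*m - 4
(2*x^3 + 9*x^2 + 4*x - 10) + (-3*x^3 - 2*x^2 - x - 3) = -x^3 + 7*x^2 + 3*x - 13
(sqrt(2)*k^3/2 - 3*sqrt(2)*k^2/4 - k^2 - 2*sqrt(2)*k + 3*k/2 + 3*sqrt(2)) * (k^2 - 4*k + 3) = sqrt(2)*k^5/2 - 11*sqrt(2)*k^4/4 - k^4 + 5*sqrt(2)*k^3/2 + 11*k^3/2 - 9*k^2 + 35*sqrt(2)*k^2/4 - 18*sqrt(2)*k + 9*k/2 + 9*sqrt(2)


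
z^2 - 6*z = z*(z - 6)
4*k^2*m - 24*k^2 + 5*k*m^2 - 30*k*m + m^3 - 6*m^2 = (k + m)*(4*k + m)*(m - 6)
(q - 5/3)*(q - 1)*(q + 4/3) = q^3 - 4*q^2/3 - 17*q/9 + 20/9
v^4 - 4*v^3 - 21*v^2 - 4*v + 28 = (v - 7)*(v - 1)*(v + 2)^2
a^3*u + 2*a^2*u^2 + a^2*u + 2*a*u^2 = a*(a + 2*u)*(a*u + u)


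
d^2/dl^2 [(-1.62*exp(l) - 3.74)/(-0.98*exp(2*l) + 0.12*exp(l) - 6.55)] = (1.555848*exp(4*l) + 14.558096*exp(3*l) - 63.712152*exp(2*l) - 94.701064*exp(l) + 72.44169)*exp(l)/(0.941192*exp(6*l) - 0.345744*exp(5*l) + 18.914196*exp(4*l) - 4.623408*exp(3*l) + 126.41631*exp(2*l) - 15.4449*exp(l) + 281.011375)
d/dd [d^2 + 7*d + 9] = 2*d + 7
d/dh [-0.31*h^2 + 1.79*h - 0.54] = 1.79 - 0.62*h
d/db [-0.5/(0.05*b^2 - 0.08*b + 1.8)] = (0.05*b - 0.04)/(0.05*b^2 - 0.08*b + 1.8)^2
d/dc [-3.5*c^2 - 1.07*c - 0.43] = -7.0*c - 1.07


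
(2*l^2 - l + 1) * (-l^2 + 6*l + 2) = -2*l^4 + 13*l^3 - 3*l^2 + 4*l + 2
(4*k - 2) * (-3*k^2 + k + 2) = -12*k^3 + 10*k^2 + 6*k - 4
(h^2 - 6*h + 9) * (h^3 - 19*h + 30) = h^5 - 6*h^4 - 10*h^3 + 144*h^2 - 351*h + 270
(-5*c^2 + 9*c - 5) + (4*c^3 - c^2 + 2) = 4*c^3 - 6*c^2 + 9*c - 3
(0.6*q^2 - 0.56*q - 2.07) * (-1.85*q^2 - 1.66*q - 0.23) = -1.11*q^4 + 0.0400000000000004*q^3 + 4.6211*q^2 + 3.565*q + 0.4761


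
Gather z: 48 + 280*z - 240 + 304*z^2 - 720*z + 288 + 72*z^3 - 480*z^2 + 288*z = 72*z^3 - 176*z^2 - 152*z + 96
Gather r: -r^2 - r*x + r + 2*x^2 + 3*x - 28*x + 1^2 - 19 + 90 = -r^2 + r*(1 - x) + 2*x^2 - 25*x + 72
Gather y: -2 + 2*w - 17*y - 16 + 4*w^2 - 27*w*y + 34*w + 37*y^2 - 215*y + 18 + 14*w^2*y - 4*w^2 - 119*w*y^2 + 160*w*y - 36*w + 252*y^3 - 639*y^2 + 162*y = 252*y^3 + y^2*(-119*w - 602) + y*(14*w^2 + 133*w - 70)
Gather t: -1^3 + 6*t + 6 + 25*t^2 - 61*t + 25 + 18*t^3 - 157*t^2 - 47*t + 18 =18*t^3 - 132*t^2 - 102*t + 48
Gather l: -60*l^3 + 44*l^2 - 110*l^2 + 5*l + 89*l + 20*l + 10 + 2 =-60*l^3 - 66*l^2 + 114*l + 12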